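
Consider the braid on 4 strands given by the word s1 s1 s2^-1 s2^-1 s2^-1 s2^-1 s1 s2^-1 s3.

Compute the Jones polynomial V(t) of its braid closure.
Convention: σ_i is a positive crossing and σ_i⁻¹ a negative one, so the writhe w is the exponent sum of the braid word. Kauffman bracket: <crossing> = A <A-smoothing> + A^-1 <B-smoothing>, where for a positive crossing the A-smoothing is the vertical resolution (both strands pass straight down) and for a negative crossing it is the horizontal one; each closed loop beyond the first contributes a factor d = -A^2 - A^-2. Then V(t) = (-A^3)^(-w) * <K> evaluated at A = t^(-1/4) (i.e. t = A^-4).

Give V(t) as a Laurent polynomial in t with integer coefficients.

The presented braid s1 s1 s2^-1 s2^-1 s2^-1 s2^-1 s1 s2^-1 s3 on 4 strands reduces by inverse Markov moves (closure unchanged at each step):
  Destabilize: the word has the form β·s3 where s3 occurs only as the final letter (β ∈ B_3); drop it and the last strand → 3 strands.
Reduced to β = s1 s1 s2^-1 s2^-1 s2^-1 s2^-1 s1 s2^-1 on 3 strands, 8 crossings.
Compute on β:
Braid: s1 s1 s2^-1 s2^-1 s2^-1 s2^-1 s1 s2^-1 on 3 strands, 8 crossings.
Writhe w = (#positive) - (#negative) = 3 - 5 = -2.
State-sum expansion of <K>. There are 2^8 = 256 states.
Smooth each crossing (0=||, 1=⌣⌢); contribution A^(Σ sign_k(1-2s_k)) * d^(L-1).
Tabulate the states by total A-exponent and number of loops L (A-exp: L × count):
  A^8: L=6 ×1
  A^6: L=5 ×8
  A^4: L=4 ×27, L=6 ×1
  A^2: L=3 ×48, L=5 ×8
  A^0: L=2 ×47, L=4 ×22, L=6 ×1
  A^-2: L=1 ×23, L=3 ×29, L=5 ×4
  A^-4: L=2 ×22, L=4 ×6
  A^-6: L=3 ×8
  A^-8: L=4 ×1
Each group contributes A^e * Σ count * d^(L-1):
Powers of d = -A^2 - A^-2: d^2 = A^4 + 2 + A^-4; d^3 = -A^6 - 3*A^2 - 3*A^-2 - A^-6; d^4 = A^8 + 4*A^4 + 6 + 4*A^-4 + A^-8; d^5 = -A^10 - 5*A^6 - 10*A^2 - 10*A^-2 - 5*A^-6 - A^-10.
  A^8 * (d^5) = -A^18 - 5*A^14 - 10*A^10 - 10*A^6 - 5*A^2 - A^-2
  A^6 * (8*d^4) = 8*A^14 + 32*A^10 + 48*A^6 + 32*A^2 + 8*A^-2
  A^4 * (27*d^3 + d^5) = -A^14 - 32*A^10 - 91*A^6 - 91*A^2 - 32*A^-2 - A^-6
  A^2 * (48*d^2 + 8*d^4) = 8*A^10 + 80*A^6 + 144*A^2 + 80*A^-2 + 8*A^-6
  A^0 * (47*d + 22*d^3 + d^5) = -A^10 - 27*A^6 - 123*A^2 - 123*A^-2 - 27*A^-6 - A^-10
  A^-2 * (23 + 29*d^2 + 4*d^4) = 4*A^6 + 45*A^2 + 105*A^-2 + 45*A^-6 + 4*A^-10
  A^-4 * (22*d + 6*d^3) = -6*A^2 - 40*A^-2 - 40*A^-6 - 6*A^-10
  A^-6 * (8*d^2) = 8*A^-2 + 16*A^-6 + 8*A^-10
  A^-8 * (d^3) = -A^-2 - 3*A^-6 - 3*A^-10 - A^-14
Summing the groups: <K> = -A^18 + 2*A^14 - 3*A^10 + 4*A^6 - 4*A^2 + 4*A^-2 - 2*A^-6 + 2*A^-10 - A^-14
Normalise by the writhe: (-A^3)^(-w) = (-A^3)^(2) = A^6, so f(A) = A^6 * <K> = -A^24 + 2*A^20 - 3*A^16 + 4*A^12 - 4*A^8 + 4*A^4 - 2 + 2*A^-4 - A^-8.
Substitute A = t^(-1/4), i.e. A^e → t^(-e/4): V(t) = -t^2 + 2*t - 2 + 4*t^-1 - 4*t^-2 + 4*t^-3 - 3*t^-4 + 2*t^-5 - t^-6

Answer: -t^2 + 2*t - 2 + 4*t^-1 - 4*t^-2 + 4*t^-3 - 3*t^-4 + 2*t^-5 - t^-6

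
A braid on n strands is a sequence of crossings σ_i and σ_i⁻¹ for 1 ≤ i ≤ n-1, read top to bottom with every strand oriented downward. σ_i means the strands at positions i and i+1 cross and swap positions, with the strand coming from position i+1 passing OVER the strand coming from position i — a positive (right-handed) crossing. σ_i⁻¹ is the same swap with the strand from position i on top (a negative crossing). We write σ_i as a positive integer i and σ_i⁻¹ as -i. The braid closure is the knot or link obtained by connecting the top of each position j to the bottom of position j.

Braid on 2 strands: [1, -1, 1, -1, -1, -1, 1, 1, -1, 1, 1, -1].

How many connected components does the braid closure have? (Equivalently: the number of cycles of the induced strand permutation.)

Track the strand permutation on 2 strands, starting from identity.
  step 1: s1 swaps positions 1,2 -> [2 1]
  step 2: s1^-1 swaps positions 1,2 -> [1 2]
  step 3: s1 swaps positions 1,2 -> [2 1]
  step 4: s1^-1 swaps positions 1,2 -> [1 2]
  step 5: s1^-1 swaps positions 1,2 -> [2 1]
  step 6: s1^-1 swaps positions 1,2 -> [1 2]
  step 7: s1 swaps positions 1,2 -> [2 1]
  step 8: s1 swaps positions 1,2 -> [1 2]
  step 9: s1^-1 swaps positions 1,2 -> [2 1]
  step 10: s1 swaps positions 1,2 -> [1 2]
  step 11: s1 swaps positions 1,2 -> [2 1]
  step 12: s1^-1 swaps positions 1,2 -> [1 2]
Final permutation (position -> original strand): [1 2]
Closure components = cycle count of this permutation = 2.

Answer: 2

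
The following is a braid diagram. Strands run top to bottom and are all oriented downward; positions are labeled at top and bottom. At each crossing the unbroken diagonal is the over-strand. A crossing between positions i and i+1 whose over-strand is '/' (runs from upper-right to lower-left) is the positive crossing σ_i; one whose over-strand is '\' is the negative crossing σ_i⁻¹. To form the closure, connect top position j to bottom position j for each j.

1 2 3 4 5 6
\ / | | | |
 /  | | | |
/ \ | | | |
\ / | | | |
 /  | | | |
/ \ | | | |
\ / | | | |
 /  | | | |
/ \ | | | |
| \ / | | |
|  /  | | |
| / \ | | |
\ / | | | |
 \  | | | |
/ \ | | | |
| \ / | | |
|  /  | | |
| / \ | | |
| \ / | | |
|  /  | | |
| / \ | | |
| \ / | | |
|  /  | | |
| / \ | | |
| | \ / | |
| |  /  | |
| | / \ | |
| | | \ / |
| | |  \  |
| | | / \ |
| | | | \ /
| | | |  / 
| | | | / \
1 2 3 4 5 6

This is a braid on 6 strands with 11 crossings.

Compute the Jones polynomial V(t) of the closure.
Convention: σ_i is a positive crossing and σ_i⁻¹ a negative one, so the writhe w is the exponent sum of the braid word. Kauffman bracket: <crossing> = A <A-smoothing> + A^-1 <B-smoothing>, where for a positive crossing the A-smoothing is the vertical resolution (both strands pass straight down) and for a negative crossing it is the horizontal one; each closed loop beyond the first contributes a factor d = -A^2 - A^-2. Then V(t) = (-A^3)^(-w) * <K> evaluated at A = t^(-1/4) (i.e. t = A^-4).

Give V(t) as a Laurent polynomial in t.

-t^9 + 2*t^8 - 3*t^7 + 3*t^6 - 3*t^5 + 3*t^4 - t^3 + t^2

Derivation:
Reading the diagram top to bottom ('/'-over between positions i,i+1 = s_i, '\'-over = s_i^-1): braid word = s1 s1 s1 s2 s1^-1 s2 s2 s2 s3 s4^-1 s5.
The presented braid s1 s1 s1 s2 s1^-1 s2 s2 s2 s3 s4^-1 s5 on 6 strands reduces by inverse Markov moves (closure unchanged at each step):
  Destabilize: the word has the form β·s5 where s5 occurs only as the final letter (β ∈ B_5); drop it and the last strand → 5 strands.
  Destabilize: the word has the form β·s4^-1 where s4^-1 occurs only as the final letter (β ∈ B_4); drop it and the last strand → 4 strands.
  Destabilize: the word has the form β·s3 where s3 occurs only as the final letter (β ∈ B_3); drop it and the last strand → 3 strands.
Reduced to β = s1 s1 s1 s2 s1^-1 s2 s2 s2 on 3 strands, 8 crossings.
Compute on β:
Braid: s1 s1 s1 s2 s1^-1 s2 s2 s2 on 3 strands, 8 crossings.
Writhe w = (#positive) - (#negative) = 7 - 1 = 6.
Enumerate smoothing states for the bracket polynomial. There are 2^8 = 256 states.
Each crossing splits two ways (0=vertical, 1=horizontal). The state's weight is A^(#A-smoothings - #B-smoothings) * d^(loops - 1).
Tabulate the states by total A-exponent and number of loops L (A-exp: L × count):
  A^8: L=2 ×1
  A^6: L=1 ×4, L=3 ×4
  A^4: L=2 ×25, L=4 ×3
  A^2: L=1 ×21, L=3 ×34, L=5 ×1
  A^0: L=2 ×48, L=4 ×22
  A^-2: L=3 ×49, L=5 ×7
  A^-4: L=4 ×27, L=6 ×1
  A^-6: L=5 ×8
  A^-8: L=6 ×1
Each group contributes A^e * Σ count * d^(L-1):
Powers of d = -A^2 - A^-2: d^2 = A^4 + 2 + A^-4; d^3 = -A^6 - 3*A^2 - 3*A^-2 - A^-6; d^4 = A^8 + 4*A^4 + 6 + 4*A^-4 + A^-8; d^5 = -A^10 - 5*A^6 - 10*A^2 - 10*A^-2 - 5*A^-6 - A^-10.
  A^8 * (d) = -A^10 - A^6
  A^6 * (4 + 4*d^2) = 4*A^10 + 12*A^6 + 4*A^2
  A^4 * (25*d + 3*d^3) = -3*A^10 - 34*A^6 - 34*A^2 - 3*A^-2
  A^2 * (21 + 34*d^2 + d^4) = A^10 + 38*A^6 + 95*A^2 + 38*A^-2 + A^-6
  A^0 * (48*d + 22*d^3) = -22*A^6 - 114*A^2 - 114*A^-2 - 22*A^-6
  A^-2 * (49*d^2 + 7*d^4) = 7*A^6 + 77*A^2 + 140*A^-2 + 77*A^-6 + 7*A^-10
  A^-4 * (27*d^3 + d^5) = -A^6 - 32*A^2 - 91*A^-2 - 91*A^-6 - 32*A^-10 - A^-14
  A^-6 * (8*d^4) = 8*A^2 + 32*A^-2 + 48*A^-6 + 32*A^-10 + 8*A^-14
  A^-8 * (d^5) = -A^2 - 5*A^-2 - 10*A^-6 - 10*A^-10 - 5*A^-14 - A^-18
Summing the groups: <K> = A^10 - A^6 + 3*A^2 - 3*A^-2 + 3*A^-6 - 3*A^-10 + 2*A^-14 - A^-18
Normalise by the writhe: (-A^3)^(-w) = (-A^3)^(-6) = A^-18, so f(A) = A^-18 * <K> = A^-8 - A^-12 + 3*A^-16 - 3*A^-20 + 3*A^-24 - 3*A^-28 + 2*A^-32 - A^-36.
Substitute A = t^(-1/4), i.e. A^e → t^(-e/4): V(t) = -t^9 + 2*t^8 - 3*t^7 + 3*t^6 - 3*t^5 + 3*t^4 - t^3 + t^2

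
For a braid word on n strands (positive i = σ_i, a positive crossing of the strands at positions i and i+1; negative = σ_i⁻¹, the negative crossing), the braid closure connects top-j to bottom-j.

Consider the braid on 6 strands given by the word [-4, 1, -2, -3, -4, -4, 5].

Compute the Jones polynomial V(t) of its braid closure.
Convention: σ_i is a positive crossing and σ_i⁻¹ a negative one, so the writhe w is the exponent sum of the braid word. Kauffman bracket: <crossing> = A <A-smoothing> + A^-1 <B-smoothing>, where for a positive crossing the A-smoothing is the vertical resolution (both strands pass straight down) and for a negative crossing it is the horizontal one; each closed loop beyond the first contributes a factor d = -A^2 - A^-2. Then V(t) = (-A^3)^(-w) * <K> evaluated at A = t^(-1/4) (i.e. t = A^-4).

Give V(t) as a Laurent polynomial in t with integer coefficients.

t^-1 + t^-3 - t^-4

Derivation:
The presented braid s4^-1 s1 s2^-1 s3^-1 s4^-1 s4^-1 s5 on 6 strands reduces by inverse Markov moves (closure unchanged at each step):
  Destabilize: the word has the form β·s5 where s5 occurs only as the final letter (β ∈ B_5); drop it and the last strand → 5 strands.
Reduced to β = s4^-1 s1 s2^-1 s3^-1 s4^-1 s4^-1 on 5 strands, 6 crossings.
Compute on β:
Braid: s4^-1 s1 s2^-1 s3^-1 s4^-1 s4^-1 on 5 strands, 6 crossings.
Writhe w = (#positive) - (#negative) = 1 - 5 = -4.
Enumerate smoothing states for the bracket polynomial. There are 2^6 = 64 states.
Smooth each crossing (0=||, 1=⌣⌢); contribution A^(Σ sign_k(1-2s_k)) * d^(L-1).
Tabulate the states by total A-exponent and number of loops L (A-exp: L × count):
  A^6: L=4 ×1
  A^4: L=3 ×4, L=5 ×2
  A^2: L=2 ×6, L=4 ×8, L=6 ×1
  A^0: L=1 ×3, L=3 ×13, L=5 ×4
  A^-2: L=2 ×7, L=4 ×8
  A^-4: L=3 ×5, L=5 ×1
  A^-6: L=4 ×1
Each group contributes A^e * Σ count * d^(L-1):
Powers of d = -A^2 - A^-2: d^2 = A^4 + 2 + A^-4; d^3 = -A^6 - 3*A^2 - 3*A^-2 - A^-6; d^4 = A^8 + 4*A^4 + 6 + 4*A^-4 + A^-8; d^5 = -A^10 - 5*A^6 - 10*A^2 - 10*A^-2 - 5*A^-6 - A^-10.
  A^6 * (d^3) = -A^12 - 3*A^8 - 3*A^4 - 1
  A^4 * (4*d^2 + 2*d^4) = 2*A^12 + 12*A^8 + 20*A^4 + 12 + 2*A^-4
  A^2 * (6*d + 8*d^3 + d^5) = -A^12 - 13*A^8 - 40*A^4 - 40 - 13*A^-4 - A^-8
  A^0 * (3 + 13*d^2 + 4*d^4) = 4*A^8 + 29*A^4 + 53 + 29*A^-4 + 4*A^-8
  A^-2 * (7*d + 8*d^3) = -8*A^4 - 31 - 31*A^-4 - 8*A^-8
  A^-4 * (5*d^2 + d^4) = A^4 + 9 + 16*A^-4 + 9*A^-8 + A^-12
  A^-6 * (d^3) = -1 - 3*A^-4 - 3*A^-8 - A^-12
Summing the groups: <K> = -A^4 + 1 + A^-8
Normalise by the writhe: (-A^3)^(-w) = (-A^3)^(4) = A^12, so f(A) = A^12 * <K> = -A^16 + A^12 + A^4.
Substitute A = t^(-1/4), i.e. A^e → t^(-e/4): V(t) = t^-1 + t^-3 - t^-4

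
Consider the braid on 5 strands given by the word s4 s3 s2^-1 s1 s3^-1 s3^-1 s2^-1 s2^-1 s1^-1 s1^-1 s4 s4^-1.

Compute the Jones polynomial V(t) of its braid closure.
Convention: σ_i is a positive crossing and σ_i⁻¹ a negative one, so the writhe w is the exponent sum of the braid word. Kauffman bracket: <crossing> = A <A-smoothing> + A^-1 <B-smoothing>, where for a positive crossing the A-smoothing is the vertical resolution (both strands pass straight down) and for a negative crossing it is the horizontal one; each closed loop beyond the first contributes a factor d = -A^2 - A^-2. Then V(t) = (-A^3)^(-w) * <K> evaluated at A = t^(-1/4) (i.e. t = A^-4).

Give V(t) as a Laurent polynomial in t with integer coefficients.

The presented braid s4 s3 s2^-1 s1 s3^-1 s3^-1 s2^-1 s2^-1 s1^-1 s1^-1 s4 s4^-1 on 5 strands reduces by inverse Markov moves (closure unchanged at each step):
  Deconjugate: the word is γ·β·γ⁻¹ with γ = s4 (prefix) and γ⁻¹ = s4^-1 (suffix); strip both.
  Destabilize: the word has the form β·s4 where s4 occurs only as the final letter (β ∈ B_4); drop it and the last strand → 4 strands.
Reduced to β = s3 s2^-1 s1 s3^-1 s3^-1 s2^-1 s2^-1 s1^-1 s1^-1 on 4 strands, 9 crossings.
Compute on β:
Braid: s3 s2^-1 s1 s3^-1 s3^-1 s2^-1 s2^-1 s1^-1 s1^-1 on 4 strands, 9 crossings.
Writhe w = (#positive) - (#negative) = 2 - 7 = -5.
Computing the Kauffman bracket via state sum. There are 2^9 = 512 states.
For each crossing: s=0 is the vertical smoothing, s=1 horizontal. Crossing k contributes A^(sign_k * (1 - 2*s_k)); loop factor d = -A^2 - A^-2.
Tabulate the states by total A-exponent and number of loops L (A-exp: L × count):
  A^9: L=5 ×1
  A^7: L=4 ×9
  A^5: L=3 ×31, L=5 ×5
  A^3: L=2 ×48, L=4 ×35, L=6 ×1
  A^1: L=1 ×28, L=3 ×86, L=5 ×12
  A^-1: L=2 ×82, L=4 ×43, L=6 ×1
  A^-3: L=1 ×20, L=3 ×58, L=5 ×6
  A^-5: L=2 ×25, L=4 ×11
  A^-7: L=1 ×3, L=3 ×6
  A^-9: L=2 ×1
Each group contributes A^e * Σ count * d^(L-1):
Powers of d = -A^2 - A^-2: d^2 = A^4 + 2 + A^-4; d^3 = -A^6 - 3*A^2 - 3*A^-2 - A^-6; d^4 = A^8 + 4*A^4 + 6 + 4*A^-4 + A^-8; d^5 = -A^10 - 5*A^6 - 10*A^2 - 10*A^-2 - 5*A^-6 - A^-10.
  A^9 * (d^4) = A^17 + 4*A^13 + 6*A^9 + 4*A^5 + A
  A^7 * (9*d^3) = -9*A^13 - 27*A^9 - 27*A^5 - 9*A
  A^5 * (31*d^2 + 5*d^4) = 5*A^13 + 51*A^9 + 92*A^5 + 51*A + 5*A^-3
  A^3 * (48*d + 35*d^3 + d^5) = -A^13 - 40*A^9 - 163*A^5 - 163*A - 40*A^-3 - A^-7
  A^1 * (28 + 86*d^2 + 12*d^4) = 12*A^9 + 134*A^5 + 272*A + 134*A^-3 + 12*A^-7
  A^-1 * (82*d + 43*d^3 + d^5) = -A^9 - 48*A^5 - 221*A - 221*A^-3 - 48*A^-7 - A^-11
  A^-3 * (20 + 58*d^2 + 6*d^4) = 6*A^5 + 82*A + 172*A^-3 + 82*A^-7 + 6*A^-11
  A^-5 * (25*d + 11*d^3) = -11*A - 58*A^-3 - 58*A^-7 - 11*A^-11
  A^-7 * (3 + 6*d^2) = 6*A^-3 + 15*A^-7 + 6*A^-11
  A^-9 * (d) = -A^-7 - A^-11
Summing the groups: <K> = A^17 - A^13 + A^9 - 2*A^5 + 2*A - 2*A^-3 + A^-7 - A^-11
Normalise by the writhe: (-A^3)^(-w) = (-A^3)^(5) = -A^15, so f(A) = -A^15 * <K> = -A^32 + A^28 - A^24 + 2*A^20 - 2*A^16 + 2*A^12 - A^8 + A^4.
Substitute A = t^(-1/4), i.e. A^e → t^(-e/4): V(t) = t^-1 - t^-2 + 2*t^-3 - 2*t^-4 + 2*t^-5 - t^-6 + t^-7 - t^-8

Answer: t^-1 - t^-2 + 2*t^-3 - 2*t^-4 + 2*t^-5 - t^-6 + t^-7 - t^-8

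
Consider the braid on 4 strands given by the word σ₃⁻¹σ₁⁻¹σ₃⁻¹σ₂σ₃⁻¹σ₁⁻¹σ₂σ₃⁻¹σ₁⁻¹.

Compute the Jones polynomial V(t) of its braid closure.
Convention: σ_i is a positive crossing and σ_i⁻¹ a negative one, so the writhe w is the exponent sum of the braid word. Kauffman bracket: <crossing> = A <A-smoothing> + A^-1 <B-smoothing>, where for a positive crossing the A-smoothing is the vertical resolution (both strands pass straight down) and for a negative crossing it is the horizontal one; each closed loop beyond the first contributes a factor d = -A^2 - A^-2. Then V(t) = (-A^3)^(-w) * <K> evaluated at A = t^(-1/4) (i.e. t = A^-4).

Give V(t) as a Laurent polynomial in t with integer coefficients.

Braid: s3^-1 s1^-1 s3^-1 s2 s3^-1 s1^-1 s2 s3^-1 s1^-1 on 4 strands, 9 crossings.
Writhe w = (#positive) - (#negative) = 2 - 7 = -5.
Enumerate smoothing states for the bracket polynomial. There are 2^9 = 512 states.
For each crossing: s=0 is the vertical smoothing, s=1 horizontal. Crossing k contributes A^(sign_k * (1 - 2*s_k)); loop factor d = -A^2 - A^-2.
Tabulate the states by total A-exponent and number of loops L (A-exp: L × count):
  A^9: L=7 ×1
  A^7: L=6 ×9
  A^5: L=5 ×36
  A^3: L=4 ×83, L=6 ×1
  A^1: L=3 ×118, L=5 ×8
  A^-1: L=2 ×100, L=4 ×26
  A^-3: L=1 ×41, L=3 ×42, L=5 ×1
  A^-5: L=2 ×31, L=4 ×5
  A^-7: L=3 ×9
  A^-9: L=4 ×1
Each group contributes A^e * Σ count * d^(L-1):
Powers of d = -A^2 - A^-2: d^2 = A^4 + 2 + A^-4; d^3 = -A^6 - 3*A^2 - 3*A^-2 - A^-6; d^4 = A^8 + 4*A^4 + 6 + 4*A^-4 + A^-8; d^5 = -A^10 - 5*A^6 - 10*A^2 - 10*A^-2 - 5*A^-6 - A^-10; d^6 = A^12 + 6*A^8 + 15*A^4 + 20 + 15*A^-4 + 6*A^-8 + A^-12.
  A^9 * (d^6) = A^21 + 6*A^17 + 15*A^13 + 20*A^9 + 15*A^5 + 6*A + A^-3
  A^7 * (9*d^5) = -9*A^17 - 45*A^13 - 90*A^9 - 90*A^5 - 45*A - 9*A^-3
  A^5 * (36*d^4) = 36*A^13 + 144*A^9 + 216*A^5 + 144*A + 36*A^-3
  A^3 * (83*d^3 + d^5) = -A^13 - 88*A^9 - 259*A^5 - 259*A - 88*A^-3 - A^-7
  A^1 * (118*d^2 + 8*d^4) = 8*A^9 + 150*A^5 + 284*A + 150*A^-3 + 8*A^-7
  A^-1 * (100*d + 26*d^3) = -26*A^5 - 178*A - 178*A^-3 - 26*A^-7
  A^-3 * (41 + 42*d^2 + d^4) = A^5 + 46*A + 131*A^-3 + 46*A^-7 + A^-11
  A^-5 * (31*d + 5*d^3) = -5*A - 46*A^-3 - 46*A^-7 - 5*A^-11
  A^-7 * (9*d^2) = 9*A^-3 + 18*A^-7 + 9*A^-11
  A^-9 * (d^3) = -A^-3 - 3*A^-7 - 3*A^-11 - A^-15
Summing the groups: <K> = A^21 - 3*A^17 + 5*A^13 - 6*A^9 + 7*A^5 - 7*A + 5*A^-3 - 4*A^-7 + 2*A^-11 - A^-15
Normalise by the writhe: (-A^3)^(-w) = (-A^3)^(5) = -A^15, so f(A) = -A^15 * <K> = -A^36 + 3*A^32 - 5*A^28 + 6*A^24 - 7*A^20 + 7*A^16 - 5*A^12 + 4*A^8 - 2*A^4 + 1.
Substitute A = t^(-1/4), i.e. A^e → t^(-e/4): V(t) = 1 - 2*t^-1 + 4*t^-2 - 5*t^-3 + 7*t^-4 - 7*t^-5 + 6*t^-6 - 5*t^-7 + 3*t^-8 - t^-9

Answer: 1 - 2*t^-1 + 4*t^-2 - 5*t^-3 + 7*t^-4 - 7*t^-5 + 6*t^-6 - 5*t^-7 + 3*t^-8 - t^-9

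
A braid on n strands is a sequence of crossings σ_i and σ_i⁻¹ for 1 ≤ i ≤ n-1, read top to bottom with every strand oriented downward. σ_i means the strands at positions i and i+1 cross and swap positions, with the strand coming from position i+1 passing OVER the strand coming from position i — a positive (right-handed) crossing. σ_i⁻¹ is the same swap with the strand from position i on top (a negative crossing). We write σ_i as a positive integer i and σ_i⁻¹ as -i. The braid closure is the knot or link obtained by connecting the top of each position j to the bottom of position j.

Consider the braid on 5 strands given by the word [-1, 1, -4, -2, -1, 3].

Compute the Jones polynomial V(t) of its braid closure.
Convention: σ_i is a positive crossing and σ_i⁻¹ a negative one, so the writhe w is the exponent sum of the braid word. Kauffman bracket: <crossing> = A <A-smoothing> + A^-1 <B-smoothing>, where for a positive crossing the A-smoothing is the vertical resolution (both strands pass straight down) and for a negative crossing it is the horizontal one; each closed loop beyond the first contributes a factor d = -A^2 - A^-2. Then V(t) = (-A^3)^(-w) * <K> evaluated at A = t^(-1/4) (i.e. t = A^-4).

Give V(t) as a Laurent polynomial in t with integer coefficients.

First cancel adjacent σ_i σ_i⁻¹ pairs (Reidemeister II — same braid, same closure): s1^-1 s1 s4^-1 s2^-1 s1^-1 s3 → s4^-1 s2^-1 s1^-1 s3.
Braid: s4^-1 s2^-1 s1^-1 s3 on 5 strands, 4 crossings.
Writhe w = (#positive) - (#negative) = 1 - 3 = -2.
State-sum expansion of <K>. There are 2^4 = 16 states.
For each crossing: s=0 is the vertical smoothing, s=1 horizontal. Crossing k contributes A^(sign_k * (1 - 2*s_k)); loop factor d = -A^2 - A^-2.
  state 0000: A-exp=-2, loops=5, term = A^-2 * d^4
  state 0001: A-exp=-4, loops=4, term = A^-4 * d^3
  state 0010: A-exp=+0, loops=4, term = A^0 * d^3
  state 0011: A-exp=-2, loops=3, term = A^-2 * d^2
  state 0100: A-exp=+0, loops=4, term = A^0 * d^3
  state 0101: A-exp=-2, loops=3, term = A^-2 * d^2
  state 0110: A-exp=+2, loops=3, term = A^2 * d^2
  state 0111: A-exp=+0, loops=2, term = A^0 * d^1
  state 1000: A-exp=+0, loops=4, term = A^0 * d^3
  state 1001: A-exp=-2, loops=3, term = A^-2 * d^2
  state 1010: A-exp=+2, loops=3, term = A^2 * d^2
  state 1011: A-exp=+0, loops=2, term = A^0 * d^1
  state 1100: A-exp=+2, loops=3, term = A^2 * d^2
  state 1101: A-exp=+0, loops=2, term = A^0 * d^1
  state 1110: A-exp=+4, loops=2, term = A^4 * d^1
  state 1111: A-exp=+2, loops=1, term = A^2 * d^0
Collect the terms by A-exponent (count of states per loop number):
Powers of d = -A^2 - A^-2: d^2 = A^4 + 2 + A^-4; d^3 = -A^6 - 3*A^2 - 3*A^-2 - A^-6; d^4 = A^8 + 4*A^4 + 6 + 4*A^-4 + A^-8.
  A^4 * (d) = -A^6 - A^2
  A^2 * (1 + 3*d^2) = 3*A^6 + 7*A^2 + 3*A^-2
  A^0 * (3*d + 3*d^3) = -3*A^6 - 12*A^2 - 12*A^-2 - 3*A^-6
  A^-2 * (3*d^2 + d^4) = A^6 + 7*A^2 + 12*A^-2 + 7*A^-6 + A^-10
  A^-4 * (d^3) = -A^2 - 3*A^-2 - 3*A^-6 - A^-10
Summing the groups: <K> = A^-6
Normalise by the writhe: (-A^3)^(-w) = (-A^3)^(2) = A^6, so f(A) = A^6 * <K> = 1.
Substitute A = t^(-1/4), i.e. A^e → t^(-e/4): V(t) = 1

Answer: 1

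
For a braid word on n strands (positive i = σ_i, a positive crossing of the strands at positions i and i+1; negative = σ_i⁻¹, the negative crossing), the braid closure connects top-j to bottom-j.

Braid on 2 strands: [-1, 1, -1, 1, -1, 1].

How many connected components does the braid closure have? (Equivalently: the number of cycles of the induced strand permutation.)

Track the strand permutation on 2 strands, starting from identity.
  step 1: s1^-1 swaps positions 1,2 -> [2 1]
  step 2: s1 swaps positions 1,2 -> [1 2]
  step 3: s1^-1 swaps positions 1,2 -> [2 1]
  step 4: s1 swaps positions 1,2 -> [1 2]
  step 5: s1^-1 swaps positions 1,2 -> [2 1]
  step 6: s1 swaps positions 1,2 -> [1 2]
Final permutation (position -> original strand): [1 2]
Closure components = cycle count of this permutation = 2.

Answer: 2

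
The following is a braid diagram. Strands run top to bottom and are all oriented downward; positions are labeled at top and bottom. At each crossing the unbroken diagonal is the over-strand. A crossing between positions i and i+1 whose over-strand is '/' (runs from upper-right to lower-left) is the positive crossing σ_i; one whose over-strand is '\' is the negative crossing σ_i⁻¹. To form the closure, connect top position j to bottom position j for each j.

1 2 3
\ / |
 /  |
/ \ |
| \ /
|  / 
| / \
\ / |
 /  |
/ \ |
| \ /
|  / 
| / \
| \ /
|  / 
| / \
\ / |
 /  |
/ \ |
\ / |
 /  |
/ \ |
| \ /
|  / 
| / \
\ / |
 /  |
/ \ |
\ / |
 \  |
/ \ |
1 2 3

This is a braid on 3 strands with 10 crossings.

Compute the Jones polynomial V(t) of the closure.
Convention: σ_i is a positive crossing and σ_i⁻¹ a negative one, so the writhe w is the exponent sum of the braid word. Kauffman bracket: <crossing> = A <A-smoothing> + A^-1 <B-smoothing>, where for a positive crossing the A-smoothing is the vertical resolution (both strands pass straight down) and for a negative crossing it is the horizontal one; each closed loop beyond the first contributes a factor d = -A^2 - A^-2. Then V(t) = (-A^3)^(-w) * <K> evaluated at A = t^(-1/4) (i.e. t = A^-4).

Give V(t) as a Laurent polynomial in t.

-t^8 + t^5 + t^3

Derivation:
Reading the diagram top to bottom ('/'-over between positions i,i+1 = s_i, '\'-over = s_i^-1): braid word = s1 s2 s1 s2 s2 s1 s1 s2 s1 s1^-1.
The presented braid s1 s2 s1 s2 s2 s1 s1 s2 s1 s1^-1 on 3 strands reduces by inverse Markov moves (closure unchanged at each step):
  Deconjugate: the word is γ·β·γ⁻¹ with γ = s1 (prefix) and γ⁻¹ = s1^-1 (suffix); strip both.
Reduced to β = s2 s1 s2 s2 s1 s1 s2 s1 on 3 strands, 8 crossings.
Compute on β:
Braid: s2 s1 s2 s2 s1 s1 s2 s1 on 3 strands, 8 crossings.
Writhe w = (#positive) - (#negative) = 8 - 0 = 8.
Computing the Kauffman bracket via state sum. There are 2^8 = 256 states.
Smooth each crossing (0=||, 1=⌣⌢); contribution A^(Σ sign_k(1-2s_k)) * d^(L-1).
Tabulate the states by total A-exponent and number of loops L (A-exp: L × count):
  A^8: L=3 ×1
  A^6: L=2 ×8
  A^4: L=1 ×16, L=3 ×12
  A^2: L=2 ×48, L=4 ×8
  A^0: L=1 ×17, L=3 ×51, L=5 ×2
  A^-2: L=2 ×34, L=4 ×22
  A^-4: L=1 ×4, L=3 ×21, L=5 ×3
  A^-6: L=2 ×4, L=4 ×4
  A^-8: L=3 ×1
Each group contributes A^e * Σ count * d^(L-1):
Powers of d = -A^2 - A^-2: d^2 = A^4 + 2 + A^-4; d^3 = -A^6 - 3*A^2 - 3*A^-2 - A^-6; d^4 = A^8 + 4*A^4 + 6 + 4*A^-4 + A^-8.
  A^8 * (d^2) = A^12 + 2*A^8 + A^4
  A^6 * (8*d) = -8*A^8 - 8*A^4
  A^4 * (16 + 12*d^2) = 12*A^8 + 40*A^4 + 12
  A^2 * (48*d + 8*d^3) = -8*A^8 - 72*A^4 - 72 - 8*A^-4
  A^0 * (17 + 51*d^2 + 2*d^4) = 2*A^8 + 59*A^4 + 131 + 59*A^-4 + 2*A^-8
  A^-2 * (34*d + 22*d^3) = -22*A^4 - 100 - 100*A^-4 - 22*A^-8
  A^-4 * (4 + 21*d^2 + 3*d^4) = 3*A^4 + 33 + 64*A^-4 + 33*A^-8 + 3*A^-12
  A^-6 * (4*d + 4*d^3) = -4 - 16*A^-4 - 16*A^-8 - 4*A^-12
  A^-8 * (d^2) = A^-4 + 2*A^-8 + A^-12
Summing the groups: <K> = A^12 + A^4 - A^-8
Normalise by the writhe: (-A^3)^(-w) = (-A^3)^(-8) = A^-24, so f(A) = A^-24 * <K> = A^-12 + A^-20 - A^-32.
Substitute A = t^(-1/4), i.e. A^e → t^(-e/4): V(t) = -t^8 + t^5 + t^3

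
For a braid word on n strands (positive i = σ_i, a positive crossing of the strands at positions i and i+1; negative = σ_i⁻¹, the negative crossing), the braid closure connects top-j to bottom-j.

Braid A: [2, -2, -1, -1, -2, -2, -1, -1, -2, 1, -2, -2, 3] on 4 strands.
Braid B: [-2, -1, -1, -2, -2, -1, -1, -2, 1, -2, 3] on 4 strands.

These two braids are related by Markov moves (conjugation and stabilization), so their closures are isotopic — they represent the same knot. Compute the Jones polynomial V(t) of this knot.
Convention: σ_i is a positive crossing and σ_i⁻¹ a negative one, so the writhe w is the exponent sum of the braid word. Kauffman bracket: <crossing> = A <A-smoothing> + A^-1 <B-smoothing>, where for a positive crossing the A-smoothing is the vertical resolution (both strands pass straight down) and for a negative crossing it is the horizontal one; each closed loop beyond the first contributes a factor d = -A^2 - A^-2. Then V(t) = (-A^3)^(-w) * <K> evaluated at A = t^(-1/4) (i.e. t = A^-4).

t^-3 + t^-6 - t^-7 + t^-8 - t^-9 + t^-10 - t^-11

Derivation:
Markov-equivalent braids have isotopic closures, hence identical knot invariants. Strip the Markov moves from each word to reach a common short braid β, then compute V(t) once on β.
Braid A: s2 s2^-1 s1^-1 s1^-1 s2^-1 s2^-1 s1^-1 s1^-1 s2^-1 s1 s2^-1 s2^-1 s3 on 4 strands reduces by inverse Markov moves (closure unchanged at each step):
  Destabilize: the word has the form β·s3 where s3 occurs only as the final letter (β ∈ B_3); drop it and the last strand → 3 strands.
  Deconjugate: the word is γ·β·γ⁻¹ with γ = s2 (prefix) and γ⁻¹ = s2^-1 (suffix); strip both.
Reduced to β = s2^-1 s1^-1 s1^-1 s2^-1 s2^-1 s1^-1 s1^-1 s2^-1 s1 s2^-1 on 3 strands, 10 crossings.
Braid B: s2^-1 s1^-1 s1^-1 s2^-1 s2^-1 s1^-1 s1^-1 s2^-1 s1 s2^-1 s3 on 4 strands reduces by inverse Markov moves (closure unchanged at each step):
  Destabilize: the word has the form β·s3 where s3 occurs only as the final letter (β ∈ B_3); drop it and the last strand → 3 strands.
Reduced to β = s2^-1 s1^-1 s1^-1 s2^-1 s2^-1 s1^-1 s1^-1 s2^-1 s1 s2^-1 on 3 strands, 10 crossings.
Both give the same β = s2^-1 s1^-1 s1^-1 s2^-1 s2^-1 s1^-1 s1^-1 s2^-1 s1 s2^-1 on 3 strands, so one state sum suffices:
Braid: s2^-1 s1^-1 s1^-1 s2^-1 s2^-1 s1^-1 s1^-1 s2^-1 s1 s2^-1 on 3 strands, 10 crossings.
Writhe w = (#positive) - (#negative) = 1 - 9 = -8.
Computing the Kauffman bracket via state sum. There are 2^10 = 1024 states.
Each crossing splits two ways (0=vertical, 1=horizontal). The state's weight is A^(#A-smoothings - #B-smoothings) * d^(loops - 1).
Tabulate the states by total A-exponent and number of loops L (A-exp: L × count):
  A^10: L=6 ×1
  A^8: L=5 ×10
  A^6: L=4 ×41, L=6 ×4
  A^4: L=3 ×86, L=5 ×34
  A^2: L=2 ×92, L=4 ×114, L=6 ×4
  A^0: L=1 ×40, L=3 ×185, L=5 ×27
  A^-2: L=2 ×142, L=4 ×67, L=6 ×1
  A^-4: L=1 ×40, L=3 ×76, L=5 ×4
  A^-6: L=2 ×39, L=4 ×6
  A^-8: L=1 ×5, L=3 ×5
  A^-10: L=2 ×1
Each group contributes A^e * Σ count * d^(L-1):
Powers of d = -A^2 - A^-2: d^2 = A^4 + 2 + A^-4; d^3 = -A^6 - 3*A^2 - 3*A^-2 - A^-6; d^4 = A^8 + 4*A^4 + 6 + 4*A^-4 + A^-8; d^5 = -A^10 - 5*A^6 - 10*A^2 - 10*A^-2 - 5*A^-6 - A^-10.
  A^10 * (d^5) = -A^20 - 5*A^16 - 10*A^12 - 10*A^8 - 5*A^4 - 1
  A^8 * (10*d^4) = 10*A^16 + 40*A^12 + 60*A^8 + 40*A^4 + 10
  A^6 * (41*d^3 + 4*d^5) = -4*A^16 - 61*A^12 - 163*A^8 - 163*A^4 - 61 - 4*A^-4
  A^4 * (86*d^2 + 34*d^4) = 34*A^12 + 222*A^8 + 376*A^4 + 222 + 34*A^-4
  A^2 * (92*d + 114*d^3 + 4*d^5) = -4*A^12 - 134*A^8 - 474*A^4 - 474 - 134*A^-4 - 4*A^-8
  A^0 * (40 + 185*d^2 + 27*d^4) = 27*A^8 + 293*A^4 + 572 + 293*A^-4 + 27*A^-8
  A^-2 * (142*d + 67*d^3 + d^5) = -A^8 - 72*A^4 - 353 - 353*A^-4 - 72*A^-8 - A^-12
  A^-4 * (40 + 76*d^2 + 4*d^4) = 4*A^4 + 92 + 216*A^-4 + 92*A^-8 + 4*A^-12
  A^-6 * (39*d + 6*d^3) = -6 - 57*A^-4 - 57*A^-8 - 6*A^-12
  A^-8 * (5 + 5*d^2) = 5*A^-4 + 15*A^-8 + 5*A^-12
  A^-10 * (d) = -A^-8 - A^-12
Summing the groups: <K> = -A^20 + A^16 - A^12 + A^8 - A^4 + 1 + A^-12
Normalise by the writhe: (-A^3)^(-w) = (-A^3)^(8) = A^24, so f(A) = A^24 * <K> = -A^44 + A^40 - A^36 + A^32 - A^28 + A^24 + A^12.
Substitute A = t^(-1/4), i.e. A^e → t^(-e/4): V(t) = t^-3 + t^-6 - t^-7 + t^-8 - t^-9 + t^-10 - t^-11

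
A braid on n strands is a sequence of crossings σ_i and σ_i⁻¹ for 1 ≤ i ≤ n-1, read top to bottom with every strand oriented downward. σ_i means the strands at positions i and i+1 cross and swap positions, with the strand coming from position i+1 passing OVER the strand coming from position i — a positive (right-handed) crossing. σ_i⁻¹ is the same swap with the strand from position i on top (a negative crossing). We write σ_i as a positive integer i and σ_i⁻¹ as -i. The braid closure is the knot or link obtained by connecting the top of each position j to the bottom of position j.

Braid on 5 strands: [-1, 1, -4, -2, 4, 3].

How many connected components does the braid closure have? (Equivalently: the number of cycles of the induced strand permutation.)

3

Derivation:
Track the strand permutation on 5 strands, starting from identity.
  step 1: s1^-1 swaps positions 1,2 -> [2 1 3 4 5]
  step 2: s1 swaps positions 1,2 -> [1 2 3 4 5]
  step 3: s4^-1 swaps positions 4,5 -> [1 2 3 5 4]
  step 4: s2^-1 swaps positions 2,3 -> [1 3 2 5 4]
  step 5: s4 swaps positions 4,5 -> [1 3 2 4 5]
  step 6: s3 swaps positions 3,4 -> [1 3 4 2 5]
Final permutation (position -> original strand): [1 3 4 2 5]
Closure components = cycle count of this permutation = 3.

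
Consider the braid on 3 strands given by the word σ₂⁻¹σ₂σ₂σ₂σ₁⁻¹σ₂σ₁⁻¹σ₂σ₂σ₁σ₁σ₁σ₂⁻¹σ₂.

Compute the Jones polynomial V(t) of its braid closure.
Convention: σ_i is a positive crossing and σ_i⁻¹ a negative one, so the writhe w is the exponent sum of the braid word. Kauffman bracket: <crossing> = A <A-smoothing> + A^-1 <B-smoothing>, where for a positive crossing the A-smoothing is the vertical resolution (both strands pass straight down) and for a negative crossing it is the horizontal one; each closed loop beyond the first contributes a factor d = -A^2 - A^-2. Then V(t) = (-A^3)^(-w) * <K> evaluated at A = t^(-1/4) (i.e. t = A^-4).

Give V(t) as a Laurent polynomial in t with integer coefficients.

t^10 - 4*t^9 + 6*t^8 - 8*t^7 + 9*t^6 - 8*t^5 + 7*t^4 - 4*t^3 + 2*t^2

Derivation:
The presented braid s2^-1 s2 s2 s2 s1^-1 s2 s1^-1 s2 s2 s1 s1 s1 s2^-1 s2 on 3 strands reduces by inverse Markov moves (closure unchanged at each step):
  Deconjugate: the word is γ·β·γ⁻¹ with γ = s2^-1 (prefix) and γ⁻¹ = s2 (suffix); strip both.
  Deconjugate: the word is γ·β·γ⁻¹ with γ = s2 (prefix) and γ⁻¹ = s2^-1 (suffix); strip both.
Reduced to β = s2 s2 s1^-1 s2 s1^-1 s2 s2 s1 s1 s1 on 3 strands, 10 crossings.
Compute on β:
Braid: s2 s2 s1^-1 s2 s1^-1 s2 s2 s1 s1 s1 on 3 strands, 10 crossings.
Writhe w = (#positive) - (#negative) = 8 - 2 = 6.
Enumerate smoothing states for the bracket polynomial. There are 2^10 = 1024 states.
Each crossing splits two ways (0=vertical, 1=horizontal). The state's weight is A^(#A-smoothings - #B-smoothings) * d^(loops - 1).
Tabulate the states by total A-exponent and number of loops L (A-exp: L × count):
  A^10: L=3 ×1
  A^8: L=2 ×7, L=4 ×3
  A^6: L=1 ×14, L=3 ×28, L=5 ×3
  A^4: L=2 ×88, L=4 ×31, L=6 ×1
  A^2: L=1 ×63, L=3 ×133, L=5 ×14
  A^0: L=2 ×159, L=4 ×91, L=6 ×2
  A^-2: L=3 ×180, L=5 ×30
  A^-4: L=4 ×116, L=6 ×4
  A^-6: L=5 ×45
  A^-8: L=6 ×10
  A^-10: L=7 ×1
Each group contributes A^e * Σ count * d^(L-1):
Powers of d = -A^2 - A^-2: d^2 = A^4 + 2 + A^-4; d^3 = -A^6 - 3*A^2 - 3*A^-2 - A^-6; d^4 = A^8 + 4*A^4 + 6 + 4*A^-4 + A^-8; d^5 = -A^10 - 5*A^6 - 10*A^2 - 10*A^-2 - 5*A^-6 - A^-10; d^6 = A^12 + 6*A^8 + 15*A^4 + 20 + 15*A^-4 + 6*A^-8 + A^-12.
  A^10 * (d^2) = A^14 + 2*A^10 + A^6
  A^8 * (7*d + 3*d^3) = -3*A^14 - 16*A^10 - 16*A^6 - 3*A^2
  A^6 * (14 + 28*d^2 + 3*d^4) = 3*A^14 + 40*A^10 + 88*A^6 + 40*A^2 + 3*A^-2
  A^4 * (88*d + 31*d^3 + d^5) = -A^14 - 36*A^10 - 191*A^6 - 191*A^2 - 36*A^-2 - A^-6
  A^2 * (63 + 133*d^2 + 14*d^4) = 14*A^10 + 189*A^6 + 413*A^2 + 189*A^-2 + 14*A^-6
  A^0 * (159*d + 91*d^3 + 2*d^5) = -2*A^10 - 101*A^6 - 452*A^2 - 452*A^-2 - 101*A^-6 - 2*A^-10
  A^-2 * (180*d^2 + 30*d^4) = 30*A^6 + 300*A^2 + 540*A^-2 + 300*A^-6 + 30*A^-10
  A^-4 * (116*d^3 + 4*d^5) = -4*A^6 - 136*A^2 - 388*A^-2 - 388*A^-6 - 136*A^-10 - 4*A^-14
  A^-6 * (45*d^4) = 45*A^2 + 180*A^-2 + 270*A^-6 + 180*A^-10 + 45*A^-14
  A^-8 * (10*d^5) = -10*A^2 - 50*A^-2 - 100*A^-6 - 100*A^-10 - 50*A^-14 - 10*A^-18
  A^-10 * (d^6) = A^2 + 6*A^-2 + 15*A^-6 + 20*A^-10 + 15*A^-14 + 6*A^-18 + A^-22
Summing the groups: <K> = 2*A^10 - 4*A^6 + 7*A^2 - 8*A^-2 + 9*A^-6 - 8*A^-10 + 6*A^-14 - 4*A^-18 + A^-22
Normalise by the writhe: (-A^3)^(-w) = (-A^3)^(-6) = A^-18, so f(A) = A^-18 * <K> = 2*A^-8 - 4*A^-12 + 7*A^-16 - 8*A^-20 + 9*A^-24 - 8*A^-28 + 6*A^-32 - 4*A^-36 + A^-40.
Substitute A = t^(-1/4), i.e. A^e → t^(-e/4): V(t) = t^10 - 4*t^9 + 6*t^8 - 8*t^7 + 9*t^6 - 8*t^5 + 7*t^4 - 4*t^3 + 2*t^2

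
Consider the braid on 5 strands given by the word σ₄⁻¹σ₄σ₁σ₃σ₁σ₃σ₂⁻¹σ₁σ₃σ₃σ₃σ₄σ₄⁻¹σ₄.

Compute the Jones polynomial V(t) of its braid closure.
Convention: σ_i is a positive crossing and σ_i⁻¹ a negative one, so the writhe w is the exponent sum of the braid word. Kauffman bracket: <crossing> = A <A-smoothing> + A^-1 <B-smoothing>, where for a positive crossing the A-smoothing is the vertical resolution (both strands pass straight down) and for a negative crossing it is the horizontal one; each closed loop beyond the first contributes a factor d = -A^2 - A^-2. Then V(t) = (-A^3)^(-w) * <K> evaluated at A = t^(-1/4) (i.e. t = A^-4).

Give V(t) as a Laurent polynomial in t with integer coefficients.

The presented braid s4^-1 s4 s1 s3 s1 s3 s2^-1 s1 s3 s3 s3 s4 s4^-1 s4 on 5 strands reduces by inverse Markov moves (closure unchanged at each step):
  Deconjugate: the word is γ·β·γ⁻¹ with γ = s4^-1 s4 (prefix) and γ⁻¹ = s4^-1 s4 (suffix); strip both.
  Destabilize: the word has the form β·s4 where s4 occurs only as the final letter (β ∈ B_4); drop it and the last strand → 4 strands.
Reduced to β = s1 s3 s1 s3 s2^-1 s1 s3 s3 s3 on 4 strands, 9 crossings.
Compute on β:
Braid: s1 s3 s1 s3 s2^-1 s1 s3 s3 s3 on 4 strands, 9 crossings.
Writhe w = (#positive) - (#negative) = 8 - 1 = 7.
State-sum expansion of <K>. There are 2^9 = 512 states.
Smooth each crossing (0=||, 1=⌣⌢); contribution A^(Σ sign_k(1-2s_k)) * d^(L-1).
Tabulate the states by total A-exponent and number of loops L (A-exp: L × count):
  A^9: L=3 ×1
  A^7: L=2 ×8, L=4 ×1
  A^5: L=1 ×15, L=3 ×21
  A^3: L=2 ×60, L=4 ×24
  A^1: L=3 ×110, L=5 ×16
  A^-1: L=4 ×120, L=6 ×6
  A^-3: L=5 ×83, L=7 ×1
  A^-5: L=6 ×36
  A^-7: L=7 ×9
  A^-9: L=8 ×1
Each group contributes A^e * Σ count * d^(L-1):
Powers of d = -A^2 - A^-2: d^2 = A^4 + 2 + A^-4; d^3 = -A^6 - 3*A^2 - 3*A^-2 - A^-6; d^4 = A^8 + 4*A^4 + 6 + 4*A^-4 + A^-8; d^5 = -A^10 - 5*A^6 - 10*A^2 - 10*A^-2 - 5*A^-6 - A^-10; d^6 = A^12 + 6*A^8 + 15*A^4 + 20 + 15*A^-4 + 6*A^-8 + A^-12; d^7 = -A^14 - 7*A^10 - 21*A^6 - 35*A^2 - 35*A^-2 - 21*A^-6 - 7*A^-10 - A^-14.
  A^9 * (d^2) = A^13 + 2*A^9 + A^5
  A^7 * (8*d + d^3) = -A^13 - 11*A^9 - 11*A^5 - A
  A^5 * (15 + 21*d^2) = 21*A^9 + 57*A^5 + 21*A
  A^3 * (60*d + 24*d^3) = -24*A^9 - 132*A^5 - 132*A - 24*A^-3
  A^1 * (110*d^2 + 16*d^4) = 16*A^9 + 174*A^5 + 316*A + 174*A^-3 + 16*A^-7
  A^-1 * (120*d^3 + 6*d^5) = -6*A^9 - 150*A^5 - 420*A - 420*A^-3 - 150*A^-7 - 6*A^-11
  A^-3 * (83*d^4 + d^6) = A^9 + 89*A^5 + 347*A + 518*A^-3 + 347*A^-7 + 89*A^-11 + A^-15
  A^-5 * (36*d^5) = -36*A^5 - 180*A - 360*A^-3 - 360*A^-7 - 180*A^-11 - 36*A^-15
  A^-7 * (9*d^6) = 9*A^5 + 54*A + 135*A^-3 + 180*A^-7 + 135*A^-11 + 54*A^-15 + 9*A^-19
  A^-9 * (d^7) = -A^5 - 7*A - 21*A^-3 - 35*A^-7 - 35*A^-11 - 21*A^-15 - 7*A^-19 - A^-23
Summing the groups: <K> = -A^9 - 2*A + 2*A^-3 - 2*A^-7 + 3*A^-11 - 2*A^-15 + 2*A^-19 - A^-23
Normalise by the writhe: (-A^3)^(-w) = (-A^3)^(-7) = -A^-21, so f(A) = -A^-21 * <K> = A^-12 + 2*A^-20 - 2*A^-24 + 2*A^-28 - 3*A^-32 + 2*A^-36 - 2*A^-40 + A^-44.
Substitute A = t^(-1/4), i.e. A^e → t^(-e/4): V(t) = t^11 - 2*t^10 + 2*t^9 - 3*t^8 + 2*t^7 - 2*t^6 + 2*t^5 + t^3

Answer: t^11 - 2*t^10 + 2*t^9 - 3*t^8 + 2*t^7 - 2*t^6 + 2*t^5 + t^3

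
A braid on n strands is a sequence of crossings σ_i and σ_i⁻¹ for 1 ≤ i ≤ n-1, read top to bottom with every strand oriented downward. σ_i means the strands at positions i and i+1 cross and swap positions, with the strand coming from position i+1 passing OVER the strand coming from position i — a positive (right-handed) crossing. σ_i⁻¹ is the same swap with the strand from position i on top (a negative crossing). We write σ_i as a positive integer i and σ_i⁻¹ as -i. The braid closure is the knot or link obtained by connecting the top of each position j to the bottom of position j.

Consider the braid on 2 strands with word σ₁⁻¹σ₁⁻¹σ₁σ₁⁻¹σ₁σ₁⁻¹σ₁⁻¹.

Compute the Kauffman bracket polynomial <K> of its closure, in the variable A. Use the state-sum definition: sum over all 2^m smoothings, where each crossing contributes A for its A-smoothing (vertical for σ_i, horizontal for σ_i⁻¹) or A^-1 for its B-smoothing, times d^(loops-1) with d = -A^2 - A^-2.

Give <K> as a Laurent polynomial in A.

First cancel adjacent σ_i σ_i⁻¹ pairs (Reidemeister II — same braid, same closure): s1^-1 s1^-1 s1 s1^-1 s1 s1^-1 s1^-1 → s1^-1 s1^-1 s1^-1.
Braid: s1^-1 s1^-1 s1^-1 on 2 strands, 3 crossings.
Writhe w = (#positive) - (#negative) = 0 - 3 = -3.
Computing the Kauffman bracket via state sum. There are 2^3 = 8 states.
Smooth each crossing (0=||, 1=⌣⌢); contribution A^(Σ sign_k(1-2s_k)) * d^(L-1).
  state 000: A-exp=-3, loops=2, term = A^-3 * d^1
  state 001: A-exp=-1, loops=1, term = A^-1 * d^0
  state 010: A-exp=-1, loops=1, term = A^-1 * d^0
  state 011: A-exp=+1, loops=2, term = A^1 * d^1
  state 100: A-exp=-1, loops=1, term = A^-1 * d^0
  state 101: A-exp=+1, loops=2, term = A^1 * d^1
  state 110: A-exp=+1, loops=2, term = A^1 * d^1
  state 111: A-exp=+3, loops=3, term = A^3 * d^2
Collect the terms by A-exponent (count of states per loop number):
Powers of d = -A^2 - A^-2: d^2 = A^4 + 2 + A^-4.
  A^3 * (d^2) = A^7 + 2*A^3 + A^-1
  A^1 * (3*d) = -3*A^3 - 3*A^-1
  A^-1 * (3) = 3*A^-1
  A^-3 * (d) = -A^-1 - A^-5
Summing the groups: <K> = A^7 - A^3 - A^-5

Answer: A^7 - A^3 - A^-5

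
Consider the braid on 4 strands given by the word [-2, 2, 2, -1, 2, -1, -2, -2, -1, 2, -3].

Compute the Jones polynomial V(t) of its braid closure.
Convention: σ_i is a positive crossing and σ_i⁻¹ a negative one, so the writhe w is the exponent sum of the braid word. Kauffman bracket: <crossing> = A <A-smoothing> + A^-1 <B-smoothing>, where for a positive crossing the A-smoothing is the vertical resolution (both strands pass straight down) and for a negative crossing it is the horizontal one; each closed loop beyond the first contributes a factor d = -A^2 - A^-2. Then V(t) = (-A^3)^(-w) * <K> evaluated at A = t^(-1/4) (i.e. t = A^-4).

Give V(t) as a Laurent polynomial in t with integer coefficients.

-t + 2 - t^-1 + 2*t^-2 - t^-3 + t^-4 - t^-5

Derivation:
The presented braid s2^-1 s2 s2 s1^-1 s2 s1^-1 s2^-1 s2^-1 s1^-1 s2 s3^-1 on 4 strands reduces by inverse Markov moves (closure unchanged at each step):
  Destabilize: the word has the form β·s3^-1 where s3^-1 occurs only as the final letter (β ∈ B_3); drop it and the last strand → 3 strands.
  Deconjugate: the word is γ·β·γ⁻¹ with γ = s2^-1 (prefix) and γ⁻¹ = s2 (suffix); strip both.
Reduced to β = s2 s2 s1^-1 s2 s1^-1 s2^-1 s2^-1 s1^-1 on 3 strands, 8 crossings.
Compute on β:
Braid: s2 s2 s1^-1 s2 s1^-1 s2^-1 s2^-1 s1^-1 on 3 strands, 8 crossings.
Writhe w = (#positive) - (#negative) = 3 - 5 = -2.
State-sum expansion of <K>. There are 2^8 = 256 states.
Smooth each crossing (0=||, 1=⌣⌢); contribution A^(Σ sign_k(1-2s_k)) * d^(L-1).
Tabulate the states by total A-exponent and number of loops L (A-exp: L × count):
  A^8: L=4 ×1
  A^6: L=3 ×8
  A^4: L=2 ×23, L=4 ×5
  A^2: L=1 ×22, L=3 ×33, L=5 ×1
  A^0: L=2 ×52, L=4 ×18
  A^-2: L=1 ×13, L=3 ×37, L=5 ×6
  A^-4: L=2 ×14, L=4 ×13, L=6 ×1
  A^-6: L=3 ×6, L=5 ×2
  A^-8: L=4 ×1
Each group contributes A^e * Σ count * d^(L-1):
Powers of d = -A^2 - A^-2: d^2 = A^4 + 2 + A^-4; d^3 = -A^6 - 3*A^2 - 3*A^-2 - A^-6; d^4 = A^8 + 4*A^4 + 6 + 4*A^-4 + A^-8; d^5 = -A^10 - 5*A^6 - 10*A^2 - 10*A^-2 - 5*A^-6 - A^-10.
  A^8 * (d^3) = -A^14 - 3*A^10 - 3*A^6 - A^2
  A^6 * (8*d^2) = 8*A^10 + 16*A^6 + 8*A^2
  A^4 * (23*d + 5*d^3) = -5*A^10 - 38*A^6 - 38*A^2 - 5*A^-2
  A^2 * (22 + 33*d^2 + d^4) = A^10 + 37*A^6 + 94*A^2 + 37*A^-2 + A^-6
  A^0 * (52*d + 18*d^3) = -18*A^6 - 106*A^2 - 106*A^-2 - 18*A^-6
  A^-2 * (13 + 37*d^2 + 6*d^4) = 6*A^6 + 61*A^2 + 123*A^-2 + 61*A^-6 + 6*A^-10
  A^-4 * (14*d + 13*d^3 + d^5) = -A^6 - 18*A^2 - 63*A^-2 - 63*A^-6 - 18*A^-10 - A^-14
  A^-6 * (6*d^2 + 2*d^4) = 2*A^2 + 14*A^-2 + 24*A^-6 + 14*A^-10 + 2*A^-14
  A^-8 * (d^3) = -A^-2 - 3*A^-6 - 3*A^-10 - A^-14
Summing the groups: <K> = -A^14 + A^10 - A^6 + 2*A^2 - A^-2 + 2*A^-6 - A^-10
Normalise by the writhe: (-A^3)^(-w) = (-A^3)^(2) = A^6, so f(A) = A^6 * <K> = -A^20 + A^16 - A^12 + 2*A^8 - A^4 + 2 - A^-4.
Substitute A = t^(-1/4), i.e. A^e → t^(-e/4): V(t) = -t + 2 - t^-1 + 2*t^-2 - t^-3 + t^-4 - t^-5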